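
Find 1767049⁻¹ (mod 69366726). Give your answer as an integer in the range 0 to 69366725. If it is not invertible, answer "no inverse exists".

Run Euclid on (69366726, 1767049):
69366726 = 39×1767049 + 451815
1767049 = 3×451815 + 411604
451815 = 1×411604 + 40211
411604 = 10×40211 + 9494
40211 = 4×9494 + 2235
9494 = 4×2235 + 554
2235 = 4×554 + 19
554 = 29×19 + 3
19 = 6×3 + 1
3 = 3×1 + 0
gcd = 1, so the inverse exists. Back-substitute:
1 = 19 − 6·3
1 = −6·554 + 175·19
1 = 175·2235 − 706·554
1 = −706·9494 + 2999·2235
1 = 2999·40211 − 12702·9494
1 = −12702·411604 + 130019·40211
1 = 130019·451815 − 142721·411604
1 = −142721·1767049 + 558182·451815
1 = 558182·69366726 − 21911819·1767049
Hence 1767049⁻¹ ≡ -21911819 ≡ 47454907 (mod 69366726).

47454907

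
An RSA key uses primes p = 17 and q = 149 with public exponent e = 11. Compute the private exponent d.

φ(n) = (p−1)(q−1) = 16·148 = 2368.
Need d with 11·d ≡ 1 (mod 2368). Apply the extended Euclidean algorithm:
2368 = 215·11 + 3
11 = 3·3 + 2
3 = 1·2 + 1
2 = 2·1 + 0
Back-substitute:
1 = 3 − 2
1 = −11 + 4·3
1 = 4·2368 − 861·11
So 11·(-861) ≡ 1 (mod 2368), hence d ≡ -861 ≡ 1507 (mod 2368).

1507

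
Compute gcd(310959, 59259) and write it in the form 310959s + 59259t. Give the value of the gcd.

3

Apply Euclid's algorithm to 310959 and 59259:
310959 = 5·59259 + 14664
59259 = 4·14664 + 603
14664 = 24·603 + 192
603 = 3·192 + 27
192 = 7·27 + 3
27 = 9·3 + 0
gcd(310959, 59259) = 3.
Working backward:
3 = 192 − 7·27
3 = −7·603 + 22·192
3 = 22·14664 − 535·603
3 = −535·59259 + 2162·14664
3 = 2162·310959 − 11345·59259
So 3 = (2162)·310959 + (-11345)·59259.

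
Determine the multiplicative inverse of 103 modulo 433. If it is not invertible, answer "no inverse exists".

206

Extended Euclidean algorithm:
433 = 4*103 + 21
103 = 4*21 + 19
21 = 1*19 + 2
19 = 9*2 + 1
2 = 2*1 + 0
Since gcd(103, 433) = 1, back-substitute to write 1 as a combination:
1 = 19 − 9·2
1 = −9·21 + 10·19
1 = 10·103 − 49·21
1 = −49·433 + 206·103
So 103·206 ≡ 1 (mod 433).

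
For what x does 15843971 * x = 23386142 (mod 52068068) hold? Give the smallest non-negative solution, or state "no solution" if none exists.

First find gcd(15843971, 52068068):
52068068 = 3·15843971 + 4536155
15843971 = 3·4536155 + 2235506
4536155 = 2·2235506 + 65143
2235506 = 34·65143 + 20644
65143 = 3·20644 + 3211
20644 = 6·3211 + 1378
3211 = 2·1378 + 455
1378 = 3·455 + 13
455 = 35·13 + 0
gcd = 13 and 13 | 23386142, so solutions exist. Divide through by 13: 1218767x ≡ 1798934 (mod 4005236).
Now find 1218767⁻¹ mod 4005236:
4005236 = 3·1218767 + 348935
1218767 = 3·348935 + 171962
348935 = 2·171962 + 5011
171962 = 34·5011 + 1588
5011 = 3·1588 + 247
1588 = 6·247 + 106
247 = 2·106 + 35
106 = 3·35 + 1
35 = 35·1 + 0
Back-substitute:
1 = 106 − 3·35
1 = −3·247 + 7·106
1 = 7·1588 − 45·247
1 = −45·5011 + 142·1588
1 = 142·171962 − 4873·5011
1 = −4873·348935 + 9888·171962
1 = 9888·1218767 − 34537·348935
1 = −34537·4005236 + 113499·1218767
So 1218767⁻¹ ≡ 113499 (mod 4005236).
Then x ≡ 113499·1798934 ≡ 2294494 (mod 4005236); the smallest non-negative solution is x = 2294494.

2294494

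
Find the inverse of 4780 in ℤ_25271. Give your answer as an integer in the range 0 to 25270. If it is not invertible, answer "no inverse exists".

Apply the Euclidean algorithm to 25271 and 4780:
25271 = 5×4780 + 1371
4780 = 3×1371 + 667
1371 = 2×667 + 37
667 = 18×37 + 1
37 = 37×1 + 0
gcd = 1, so the inverse exists. Back-substitute:
1 = 667 − 18·37
1 = −18·1371 + 37·667
1 = 37·4780 − 129·1371
1 = −129·25271 + 682·4780
So 4780·682 ≡ 1 (mod 25271).

682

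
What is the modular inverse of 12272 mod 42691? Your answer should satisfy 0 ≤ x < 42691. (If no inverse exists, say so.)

Run Euclid on (42691, 12272):
42691 = 3×12272 + 5875
12272 = 2×5875 + 522
5875 = 11×522 + 133
522 = 3×133 + 123
133 = 1×123 + 10
123 = 12×10 + 3
10 = 3×3 + 1
3 = 3×1 + 0
The gcd is 1. Working backward:
1 = 10 − 3·3
1 = −3·123 + 37·10
1 = 37·133 − 40·123
1 = −40·522 + 157·133
1 = 157·5875 − 1767·522
1 = −1767·12272 + 3691·5875
1 = 3691·42691 − 12840·12272
Thus 12272·(-12840) ≡ 1 (mod 42691); reducing, -12840 mod 42691 = 29851.

29851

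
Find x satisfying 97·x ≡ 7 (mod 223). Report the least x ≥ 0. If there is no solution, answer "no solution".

161

First find gcd(97, 223):
223 = 2·97 + 29
97 = 3·29 + 10
29 = 2·10 + 9
10 = 1·9 + 1
9 = 9·1 + 0
gcd = 1, so a unique solution mod 223 exists.
Back-substitute for the Bézout coefficients:
1 = 10 − 9
1 = −29 + 3·10
1 = 3·97 − 10·29
1 = −10·223 + 23·97
So 97·(23) ≡ 1 (mod 223), giving 97⁻¹ ≡ 23.
x ≡ 97⁻¹·7 ≡ 23·7 ≡ 161 (mod 223).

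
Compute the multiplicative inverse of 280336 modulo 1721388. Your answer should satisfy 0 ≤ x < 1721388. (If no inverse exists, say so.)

Euclidean algorithm on 1721388, 280336:
1721388 = 6*280336 + 39372
280336 = 7*39372 + 4732
39372 = 8*4732 + 1516
4732 = 3*1516 + 184
1516 = 8*184 + 44
184 = 4*44 + 8
44 = 5*8 + 4
8 = 2*4 + 0
Since gcd = 4 > 1, 280336 is not a unit mod 1721388.

no inverse exists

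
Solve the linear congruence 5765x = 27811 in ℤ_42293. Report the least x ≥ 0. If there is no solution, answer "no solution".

First find gcd(5765, 42293):
42293 = 7×5765 + 1938
5765 = 2×1938 + 1889
1938 = 1×1889 + 49
1889 = 38×49 + 27
49 = 1×27 + 22
27 = 1×22 + 5
22 = 4×5 + 2
5 = 2×2 + 1
2 = 2×1 + 0
gcd = 1, so a unique solution mod 42293 exists.
Back-substitute for the Bézout coefficients:
1 = 5 − 2·2
1 = −2·22 + 9·5
1 = 9·27 − 11·22
1 = −11·49 + 20·27
1 = 20·1889 − 771·49
1 = −771·1938 + 791·1889
1 = 791·5765 − 2353·1938
1 = −2353·42293 + 17262·5765
So 5765·(17262) ≡ 1 (mod 42293), giving 5765⁻¹ ≡ 17262.
x ≡ 5765⁻¹·27811 ≡ 17262·27811 ≡ 5639 (mod 42293).

5639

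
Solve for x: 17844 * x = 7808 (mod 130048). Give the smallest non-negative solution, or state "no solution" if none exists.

11552

First find gcd(17844, 130048):
130048 = 7×17844 + 5140
17844 = 3×5140 + 2424
5140 = 2×2424 + 292
2424 = 8×292 + 88
292 = 3×88 + 28
88 = 3×28 + 4
28 = 7×4 + 0
gcd = 4 and 4 | 7808, so solutions exist. Divide through by 4: 4461x ≡ 1952 (mod 32512).
Now find 4461⁻¹ mod 32512:
32512 = 7×4461 + 1285
4461 = 3×1285 + 606
1285 = 2×606 + 73
606 = 8×73 + 22
73 = 3×22 + 7
22 = 3×7 + 1
7 = 7×1 + 0
Back-substitute:
1 = 22 − 3·7
1 = −3·73 + 10·22
1 = 10·606 − 83·73
1 = −83·1285 + 176·606
1 = 176·4461 − 611·1285
1 = −611·32512 + 4453·4461
So 4461⁻¹ ≡ 4453 (mod 32512).
Then x ≡ 4453·1952 ≡ 11552 (mod 32512); the smallest non-negative solution is x = 11552.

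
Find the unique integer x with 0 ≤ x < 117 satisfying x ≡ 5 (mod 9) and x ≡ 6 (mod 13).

32

Write x = 5 + 9·k. Then 9·k ≡ 6 − 5 ≡ 1 (mod 13).
Need 9⁻¹ mod 13. Extended Euclid on (13, 9):
13 = 1·9 + 4
9 = 2·4 + 1
4 = 4·1 + 0
Back-substitute:
1 = 9 − 2·4
1 = −2·13 + 3·9
9⁻¹ ≡ 3 (mod 13), so k ≡ 3·1 ≡ 3 (mod 13).
x = 5 + 9·3 = 32.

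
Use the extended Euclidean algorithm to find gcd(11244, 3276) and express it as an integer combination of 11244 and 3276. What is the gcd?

12

Euclidean algorithm:
11244 = 3·3276 + 1416
3276 = 2·1416 + 444
1416 = 3·444 + 84
444 = 5·84 + 24
84 = 3·24 + 12
24 = 2·12 + 0
gcd(11244, 3276) = 12.
Express as a combination:
12 = 84 − 3·24
12 = −3·444 + 16·84
12 = 16·1416 − 51·444
12 = −51·3276 + 118·1416
12 = 118·11244 − 405·3276
So 12 = (118)·11244 + (-405)·3276.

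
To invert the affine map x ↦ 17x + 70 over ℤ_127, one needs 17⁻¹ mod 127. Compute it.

15

gcd(127, 17) by repeated division:
127 = 7·17 + 8
17 = 2·8 + 1
8 = 8·1 + 0
The gcd is 1. Working backward:
1 = 17 − 2·8
1 = −2·127 + 15·17
So 17·15 ≡ 1 (mod 127).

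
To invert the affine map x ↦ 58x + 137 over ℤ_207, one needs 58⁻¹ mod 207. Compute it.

25

Extended Euclidean algorithm:
207 = 3·58 + 33
58 = 1·33 + 25
33 = 1·25 + 8
25 = 3·8 + 1
8 = 8·1 + 0
Since gcd(58, 207) = 1, back-substitute to write 1 as a combination:
1 = 25 − 3·8
1 = −3·33 + 4·25
1 = 4·58 − 7·33
1 = −7·207 + 25·58
So 58·25 ≡ 1 (mod 207).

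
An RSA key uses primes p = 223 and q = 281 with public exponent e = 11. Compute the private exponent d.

5651

φ(n) = (p−1)(q−1) = 222·280 = 62160.
Need d with 11·d ≡ 1 (mod 62160). Apply the extended Euclidean algorithm:
62160 = 5650*11 + 10
11 = 1*10 + 1
10 = 10*1 + 0
Back-substitute:
1 = 11 − 10
1 = −62160 + 5651·11
So 11·5651 ≡ 1 (mod 62160), hence d = 5651.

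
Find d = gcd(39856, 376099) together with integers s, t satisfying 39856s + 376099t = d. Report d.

1

Apply Euclid's algorithm to 376099 and 39856:
376099 = 9×39856 + 17395
39856 = 2×17395 + 5066
17395 = 3×5066 + 2197
5066 = 2×2197 + 672
2197 = 3×672 + 181
672 = 3×181 + 129
181 = 1×129 + 52
129 = 2×52 + 25
52 = 2×25 + 2
25 = 12×2 + 1
2 = 2×1 + 0
gcd(39856, 376099) = 1.
Working backward:
1 = 25 − 12·2
1 = −12·52 + 25·25
1 = 25·129 − 62·52
1 = −62·181 + 87·129
1 = 87·672 − 323·181
1 = −323·2197 + 1056·672
1 = 1056·5066 − 2435·2197
1 = −2435·17395 + 8361·5066
1 = 8361·39856 − 19157·17395
1 = −19157·376099 + 180774·39856
So 1 = (-19157)·376099 + (180774)·39856.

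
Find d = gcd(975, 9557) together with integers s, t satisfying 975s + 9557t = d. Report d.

Repeated division:
9557 = 9×975 + 782
975 = 1×782 + 193
782 = 4×193 + 10
193 = 19×10 + 3
10 = 3×3 + 1
3 = 3×1 + 0
gcd(975, 9557) = 1.
Working backward:
1 = 10 − 3·3
1 = −3·193 + 58·10
1 = 58·782 − 235·193
1 = −235·975 + 293·782
1 = 293·9557 − 2872·975
So 1 = (293)·9557 + (-2872)·975.

1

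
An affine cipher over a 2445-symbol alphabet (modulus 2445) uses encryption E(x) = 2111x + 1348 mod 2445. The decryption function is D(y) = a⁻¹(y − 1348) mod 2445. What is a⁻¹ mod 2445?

Run Euclid on (2445, 2111):
2445 = 1·2111 + 334
2111 = 6·334 + 107
334 = 3·107 + 13
107 = 8·13 + 3
13 = 4·3 + 1
3 = 3·1 + 0
Since gcd(2111, 2445) = 1, back-substitute to write 1 as a combination:
1 = 13 − 4·3
1 = −4·107 + 33·13
1 = 33·334 − 103·107
1 = −103·2111 + 651·334
1 = 651·2445 − 754·2111
Hence 2111⁻¹ ≡ -754 ≡ 1691 (mod 2445).

1691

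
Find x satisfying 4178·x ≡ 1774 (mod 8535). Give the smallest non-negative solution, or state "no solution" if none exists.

First find gcd(4178, 8535):
8535 = 2*4178 + 179
4178 = 23*179 + 61
179 = 2*61 + 57
61 = 1*57 + 4
57 = 14*4 + 1
4 = 4*1 + 0
gcd = 1, so a unique solution mod 8535 exists.
Back-substitute for the Bézout coefficients:
1 = 57 − 14·4
1 = −14·61 + 15·57
1 = 15·179 − 44·61
1 = −44·4178 + 1027·179
1 = 1027·8535 − 2098·4178
So 4178·(-2098) ≡ 1 (mod 8535), giving 4178⁻¹ ≡ 6437.
x ≡ 4178⁻¹·1774 ≡ 6437·1774 ≡ 7943 (mod 8535).

7943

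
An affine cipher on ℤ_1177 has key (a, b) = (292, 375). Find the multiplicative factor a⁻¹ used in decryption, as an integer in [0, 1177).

915

Apply the Euclidean algorithm to 1177 and 292:
1177 = 4·292 + 9
292 = 32·9 + 4
9 = 2·4 + 1
4 = 4·1 + 0
The gcd is 1. Working backward:
1 = 9 − 2·4
1 = −2·292 + 65·9
1 = 65·1177 − 262·292
Hence 292⁻¹ ≡ -262 ≡ 915 (mod 1177).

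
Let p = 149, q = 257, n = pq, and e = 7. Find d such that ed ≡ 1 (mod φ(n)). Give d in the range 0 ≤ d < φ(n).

φ(n) = (p−1)(q−1) = 148·256 = 37888.
Need d with 7·d ≡ 1 (mod 37888). Apply the extended Euclidean algorithm:
37888 = 5412×7 + 4
7 = 1×4 + 3
4 = 1×3 + 1
3 = 3×1 + 0
Back-substitute:
1 = 4 − 3
1 = −7 + 2·4
1 = 2·37888 − 10825·7
So 7·(-10825) ≡ 1 (mod 37888), hence d ≡ -10825 ≡ 27063 (mod 37888).

27063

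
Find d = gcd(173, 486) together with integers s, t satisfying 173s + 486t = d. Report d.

1

Repeated division:
486 = 2×173 + 140
173 = 1×140 + 33
140 = 4×33 + 8
33 = 4×8 + 1
8 = 8×1 + 0
gcd(173, 486) = 1.
Express as a combination:
1 = 33 − 4·8
1 = −4·140 + 17·33
1 = 17·173 − 21·140
1 = −21·486 + 59·173
So 1 = (-21)·486 + (59)·173.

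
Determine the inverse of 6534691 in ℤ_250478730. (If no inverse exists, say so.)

51562651

gcd(250478730, 6534691) by repeated division:
250478730 = 38*6534691 + 2160472
6534691 = 3*2160472 + 53275
2160472 = 40*53275 + 29472
53275 = 1*29472 + 23803
29472 = 1*23803 + 5669
23803 = 4*5669 + 1127
5669 = 5*1127 + 34
1127 = 33*34 + 5
34 = 6*5 + 4
5 = 1*4 + 1
4 = 4*1 + 0
Since gcd(6534691, 250478730) = 1, back-substitute to write 1 as a combination:
1 = 5 − 4
1 = −34 + 7·5
1 = 7·1127 − 232·34
1 = −232·5669 + 1167·1127
1 = 1167·23803 − 4900·5669
1 = −4900·29472 + 6067·23803
1 = 6067·53275 − 10967·29472
1 = −10967·2160472 + 444747·53275
1 = 444747·6534691 − 1345208·2160472
1 = −1345208·250478730 + 51562651·6534691
So 6534691·51562651 ≡ 1 (mod 250478730).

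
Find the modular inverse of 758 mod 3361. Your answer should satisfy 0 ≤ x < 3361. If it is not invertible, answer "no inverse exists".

1042

Run Euclid on (3361, 758):
3361 = 4·758 + 329
758 = 2·329 + 100
329 = 3·100 + 29
100 = 3·29 + 13
29 = 2·13 + 3
13 = 4·3 + 1
3 = 3·1 + 0
The gcd is 1. Working backward:
1 = 13 − 4·3
1 = −4·29 + 9·13
1 = 9·100 − 31·29
1 = −31·329 + 102·100
1 = 102·758 − 235·329
1 = −235·3361 + 1042·758
So 758·1042 ≡ 1 (mod 3361).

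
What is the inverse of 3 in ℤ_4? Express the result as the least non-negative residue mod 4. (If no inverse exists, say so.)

3

Extended Euclidean algorithm:
4 = 1·3 + 1
3 = 3·1 + 0
gcd = 1, so the inverse exists. Back-substitute:
1 = 4 − 3
Hence 3⁻¹ ≡ -1 ≡ 3 (mod 4).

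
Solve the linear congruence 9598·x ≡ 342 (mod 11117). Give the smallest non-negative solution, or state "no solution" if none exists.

First find gcd(9598, 11117):
11117 = 1·9598 + 1519
9598 = 6·1519 + 484
1519 = 3·484 + 67
484 = 7·67 + 15
67 = 4·15 + 7
15 = 2·7 + 1
7 = 7·1 + 0
gcd = 1, so a unique solution mod 11117 exists.
Back-substitute for the Bézout coefficients:
1 = 15 − 2·7
1 = −2·67 + 9·15
1 = 9·484 − 65·67
1 = −65·1519 + 204·484
1 = 204·9598 − 1289·1519
1 = −1289·11117 + 1493·9598
So 9598·(1493) ≡ 1 (mod 11117), giving 9598⁻¹ ≡ 1493.
x ≡ 9598⁻¹·342 ≡ 1493·342 ≡ 10341 (mod 11117).

10341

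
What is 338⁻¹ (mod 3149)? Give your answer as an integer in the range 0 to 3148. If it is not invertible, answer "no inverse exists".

Run Euclid on (3149, 338):
3149 = 9·338 + 107
338 = 3·107 + 17
107 = 6·17 + 5
17 = 3·5 + 2
5 = 2·2 + 1
2 = 2·1 + 0
The gcd is 1. Working backward:
1 = 5 − 2·2
1 = −2·17 + 7·5
1 = 7·107 − 44·17
1 = −44·338 + 139·107
1 = 139·3149 − 1295·338
Hence 338⁻¹ ≡ -1295 ≡ 1854 (mod 3149).

1854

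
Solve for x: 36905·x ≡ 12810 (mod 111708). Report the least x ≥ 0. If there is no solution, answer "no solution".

7386

First find gcd(36905, 111708):
111708 = 3·36905 + 993
36905 = 37·993 + 164
993 = 6·164 + 9
164 = 18·9 + 2
9 = 4·2 + 1
2 = 2·1 + 0
gcd = 1, so a unique solution mod 111708 exists.
Back-substitute for the Bézout coefficients:
1 = 9 − 4·2
1 = −4·164 + 73·9
1 = 73·993 − 442·164
1 = −442·36905 + 16427·993
1 = 16427·111708 − 49723·36905
So 36905·(-49723) ≡ 1 (mod 111708), giving 36905⁻¹ ≡ 61985.
x ≡ 36905⁻¹·12810 ≡ 61985·12810 ≡ 7386 (mod 111708).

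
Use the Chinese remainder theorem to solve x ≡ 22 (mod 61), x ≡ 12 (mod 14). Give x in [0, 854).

754

Write x = 22 + 61·k. Then 61·k ≡ 12 − 22 ≡ 4 (mod 14).
Need 61⁻¹ mod 14. Extended Euclid on (14, 5):
14 = 2×5 + 4
5 = 1×4 + 1
4 = 4×1 + 0
Back-substitute:
1 = 5 − 4
1 = −14 + 3·5
61⁻¹ ≡ 3 (mod 14), so k ≡ 3·4 ≡ 12 (mod 14).
x = 22 + 61·12 = 754.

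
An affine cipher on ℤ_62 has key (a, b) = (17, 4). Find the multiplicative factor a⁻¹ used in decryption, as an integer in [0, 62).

Apply the Euclidean algorithm to 62 and 17:
62 = 3·17 + 11
17 = 1·11 + 6
11 = 1·6 + 5
6 = 1·5 + 1
5 = 5·1 + 0
The gcd is 1. Working backward:
1 = 6 − 5
1 = −11 + 2·6
1 = 2·17 − 3·11
1 = −3·62 + 11·17
So 17·11 ≡ 1 (mod 62).

11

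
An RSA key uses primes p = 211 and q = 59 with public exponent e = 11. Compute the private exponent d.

φ(n) = (p−1)(q−1) = 210·58 = 12180.
Need d with 11·d ≡ 1 (mod 12180). Apply the extended Euclidean algorithm:
12180 = 1107·11 + 3
11 = 3·3 + 2
3 = 1·2 + 1
2 = 2·1 + 0
Back-substitute:
1 = 3 − 2
1 = −11 + 4·3
1 = 4·12180 − 4429·11
So 11·(-4429) ≡ 1 (mod 12180), hence d ≡ -4429 ≡ 7751 (mod 12180).

7751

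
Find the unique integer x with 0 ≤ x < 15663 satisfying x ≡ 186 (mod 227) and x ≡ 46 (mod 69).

Write x = 186 + 227·k. Then 227·k ≡ 46 − 186 ≡ 67 (mod 69).
Need 227⁻¹ mod 69. Extended Euclid on (69, 20):
69 = 3×20 + 9
20 = 2×9 + 2
9 = 4×2 + 1
2 = 2×1 + 0
Back-substitute:
1 = 9 − 4·2
1 = −4·20 + 9·9
1 = 9·69 − 31·20
227⁻¹ ≡ 38 (mod 69), so k ≡ 38·67 ≡ 62 (mod 69).
x = 186 + 227·62 = 14260.

14260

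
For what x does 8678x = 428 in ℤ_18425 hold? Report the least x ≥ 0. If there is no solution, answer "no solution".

12926

First find gcd(8678, 18425):
18425 = 2*8678 + 1069
8678 = 8*1069 + 126
1069 = 8*126 + 61
126 = 2*61 + 4
61 = 15*4 + 1
4 = 4*1 + 0
gcd = 1, so a unique solution mod 18425 exists.
Back-substitute for the Bézout coefficients:
1 = 61 − 15·4
1 = −15·126 + 31·61
1 = 31·1069 − 263·126
1 = −263·8678 + 2135·1069
1 = 2135·18425 − 4533·8678
So 8678·(-4533) ≡ 1 (mod 18425), giving 8678⁻¹ ≡ 13892.
x ≡ 8678⁻¹·428 ≡ 13892·428 ≡ 12926 (mod 18425).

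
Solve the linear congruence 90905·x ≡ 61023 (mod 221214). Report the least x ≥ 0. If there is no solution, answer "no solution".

First find gcd(90905, 221214):
221214 = 2×90905 + 39404
90905 = 2×39404 + 12097
39404 = 3×12097 + 3113
12097 = 3×3113 + 2758
3113 = 1×2758 + 355
2758 = 7×355 + 273
355 = 1×273 + 82
273 = 3×82 + 27
82 = 3×27 + 1
27 = 27×1 + 0
gcd = 1, so a unique solution mod 221214 exists.
Back-substitute for the Bézout coefficients:
1 = 82 − 3·27
1 = −3·273 + 10·82
1 = 10·355 − 13·273
1 = −13·2758 + 101·355
1 = 101·3113 − 114·2758
1 = −114·12097 + 443·3113
1 = 443·39404 − 1443·12097
1 = −1443·90905 + 3329·39404
1 = 3329·221214 − 8101·90905
So 90905·(-8101) ≡ 1 (mod 221214), giving 90905⁻¹ ≡ 213113.
x ≡ 90905⁻¹·61023 ≡ 213113·61023 ≡ 65967 (mod 221214).

65967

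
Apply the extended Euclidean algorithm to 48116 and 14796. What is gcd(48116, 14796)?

Euclidean algorithm:
48116 = 3·14796 + 3728
14796 = 3·3728 + 3612
3728 = 1·3612 + 116
3612 = 31·116 + 16
116 = 7·16 + 4
16 = 4·4 + 0
gcd(48116, 14796) = 4.
Working backward:
4 = 116 − 7·16
4 = −7·3612 + 218·116
4 = 218·3728 − 225·3612
4 = −225·14796 + 893·3728
4 = 893·48116 − 2904·14796
So 4 = (893)·48116 + (-2904)·14796.

4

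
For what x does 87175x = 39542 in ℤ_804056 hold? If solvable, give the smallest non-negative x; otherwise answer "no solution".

gcd(87175, 804056):
804056 = 9×87175 + 19481
87175 = 4×19481 + 9251
19481 = 2×9251 + 979
9251 = 9×979 + 440
979 = 2×440 + 99
440 = 4×99 + 44
99 = 2×44 + 11
44 = 4×11 + 0
gcd = 11, but 11 ∤ 39542, so the congruence has no solution.

no solution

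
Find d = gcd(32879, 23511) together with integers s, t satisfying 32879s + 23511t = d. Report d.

1

Apply Euclid's algorithm to 32879 and 23511:
32879 = 1*23511 + 9368
23511 = 2*9368 + 4775
9368 = 1*4775 + 4593
4775 = 1*4593 + 182
4593 = 25*182 + 43
182 = 4*43 + 10
43 = 4*10 + 3
10 = 3*3 + 1
3 = 3*1 + 0
gcd(32879, 23511) = 1.
Back-substituting:
1 = 10 − 3·3
1 = −3·43 + 13·10
1 = 13·182 − 55·43
1 = −55·4593 + 1388·182
1 = 1388·4775 − 1443·4593
1 = −1443·9368 + 2831·4775
1 = 2831·23511 − 7105·9368
1 = −7105·32879 + 9936·23511
So 1 = (-7105)·32879 + (9936)·23511.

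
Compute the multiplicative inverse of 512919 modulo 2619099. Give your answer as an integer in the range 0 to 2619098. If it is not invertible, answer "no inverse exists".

no inverse exists

Euclidean algorithm on 2619099, 512919:
2619099 = 5×512919 + 54504
512919 = 9×54504 + 22383
54504 = 2×22383 + 9738
22383 = 2×9738 + 2907
9738 = 3×2907 + 1017
2907 = 2×1017 + 873
1017 = 1×873 + 144
873 = 6×144 + 9
144 = 16×9 + 0
gcd(512919, 2619099) = 9 ≠ 1, so 512919 has no multiplicative inverse modulo 2619099.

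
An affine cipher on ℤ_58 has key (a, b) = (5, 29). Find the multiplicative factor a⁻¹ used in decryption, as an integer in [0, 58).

gcd(58, 5) by repeated division:
58 = 11*5 + 3
5 = 1*3 + 2
3 = 1*2 + 1
2 = 2*1 + 0
Since gcd(5, 58) = 1, back-substitute to write 1 as a combination:
1 = 3 − 2
1 = −5 + 2·3
1 = 2·58 − 23·5
Thus 5·(-23) ≡ 1 (mod 58); reducing, -23 mod 58 = 35.

35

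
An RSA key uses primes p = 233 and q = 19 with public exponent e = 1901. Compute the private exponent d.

2021

φ(n) = (p−1)(q−1) = 232·18 = 4176.
Need d with 1901·d ≡ 1 (mod 4176). Apply the extended Euclidean algorithm:
4176 = 2×1901 + 374
1901 = 5×374 + 31
374 = 12×31 + 2
31 = 15×2 + 1
2 = 2×1 + 0
Back-substitute:
1 = 31 − 15·2
1 = −15·374 + 181·31
1 = 181·1901 − 920·374
1 = −920·4176 + 2021·1901
So 1901·2021 ≡ 1 (mod 4176), hence d = 2021.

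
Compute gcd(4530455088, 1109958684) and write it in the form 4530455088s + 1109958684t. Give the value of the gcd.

Apply Euclid's algorithm to 4530455088 and 1109958684:
4530455088 = 4*1109958684 + 90620352
1109958684 = 12*90620352 + 22514460
90620352 = 4*22514460 + 562512
22514460 = 40*562512 + 13980
562512 = 40*13980 + 3312
13980 = 4*3312 + 732
3312 = 4*732 + 384
732 = 1*384 + 348
384 = 1*348 + 36
348 = 9*36 + 24
36 = 1*24 + 12
24 = 2*12 + 0
gcd(4530455088, 1109958684) = 12.
Working backward:
12 = 36 − 24
12 = −348 + 10·36
12 = 10·384 − 11·348
12 = −11·732 + 21·384
12 = 21·3312 − 95·732
12 = −95·13980 + 401·3312
12 = 401·562512 − 16135·13980
12 = −16135·22514460 + 645801·562512
12 = 645801·90620352 − 2599339·22514460
12 = −2599339·1109958684 + 31837869·90620352
12 = 31837869·4530455088 − 129950815·1109958684
So 12 = (31837869)·4530455088 + (-129950815)·1109958684.

12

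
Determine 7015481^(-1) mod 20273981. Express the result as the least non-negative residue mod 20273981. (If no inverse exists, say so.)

6087349

gcd(20273981, 7015481) by repeated division:
20273981 = 2·7015481 + 6243019
7015481 = 1·6243019 + 772462
6243019 = 8·772462 + 63323
772462 = 12·63323 + 12586
63323 = 5·12586 + 393
12586 = 32·393 + 10
393 = 39·10 + 3
10 = 3·3 + 1
3 = 3·1 + 0
gcd = 1, so the inverse exists. Back-substitute:
1 = 10 − 3·3
1 = −3·393 + 118·10
1 = 118·12586 − 3779·393
1 = −3779·63323 + 19013·12586
1 = 19013·772462 − 231935·63323
1 = −231935·6243019 + 1874493·772462
1 = 1874493·7015481 − 2106428·6243019
1 = −2106428·20273981 + 6087349·7015481
So 7015481·6087349 ≡ 1 (mod 20273981).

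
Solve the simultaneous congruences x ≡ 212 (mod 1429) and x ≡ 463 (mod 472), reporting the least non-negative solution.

Write x = 212 + 1429·k. Then 1429·k ≡ 463 − 212 ≡ 251 (mod 472).
Need 1429⁻¹ mod 472. Extended Euclid on (472, 13):
472 = 36×13 + 4
13 = 3×4 + 1
4 = 4×1 + 0
Back-substitute:
1 = 13 − 3·4
1 = −3·472 + 109·13
1429⁻¹ ≡ 109 (mod 472), so k ≡ 109·251 ≡ 455 (mod 472).
x = 212 + 1429·455 = 650407.

650407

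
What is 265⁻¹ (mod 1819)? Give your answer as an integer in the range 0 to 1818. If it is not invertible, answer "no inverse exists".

Run Euclid on (1819, 265):
1819 = 6·265 + 229
265 = 1·229 + 36
229 = 6·36 + 13
36 = 2·13 + 10
13 = 1·10 + 3
10 = 3·3 + 1
3 = 3·1 + 0
The gcd is 1. Working backward:
1 = 10 − 3·3
1 = −3·13 + 4·10
1 = 4·36 − 11·13
1 = −11·229 + 70·36
1 = 70·265 − 81·229
1 = −81·1819 + 556·265
So 265·556 ≡ 1 (mod 1819).

556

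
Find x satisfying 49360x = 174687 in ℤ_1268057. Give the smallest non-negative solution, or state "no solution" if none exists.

First find gcd(49360, 1268057):
1268057 = 25·49360 + 34057
49360 = 1·34057 + 15303
34057 = 2·15303 + 3451
15303 = 4·3451 + 1499
3451 = 2·1499 + 453
1499 = 3·453 + 140
453 = 3·140 + 33
140 = 4·33 + 8
33 = 4·8 + 1
8 = 8·1 + 0
gcd = 1, so a unique solution mod 1268057 exists.
Back-substitute for the Bézout coefficients:
1 = 33 − 4·8
1 = −4·140 + 17·33
1 = 17·453 − 55·140
1 = −55·1499 + 182·453
1 = 182·3451 − 419·1499
1 = −419·15303 + 1858·3451
1 = 1858·34057 − 4135·15303
1 = −4135·49360 + 5993·34057
1 = 5993·1268057 − 153960·49360
So 49360·(-153960) ≡ 1 (mod 1268057), giving 49360⁻¹ ≡ 1114097.
x ≡ 49360⁻¹·174687 ≡ 1114097·174687 ≡ 678450 (mod 1268057).

678450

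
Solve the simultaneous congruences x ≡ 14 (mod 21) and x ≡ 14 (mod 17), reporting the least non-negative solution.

14

Write x = 14 + 21·k. Then 21·k ≡ 14 − 14 ≡ 0 (mod 17).
Need 21⁻¹ mod 17. Extended Euclid on (17, 4):
17 = 4·4 + 1
4 = 4·1 + 0
Back-substitute:
1 = 17 − 4·4
21⁻¹ ≡ 13 (mod 17), so k ≡ 13·0 ≡ 0 (mod 17).
x = 14 + 21·0 = 14.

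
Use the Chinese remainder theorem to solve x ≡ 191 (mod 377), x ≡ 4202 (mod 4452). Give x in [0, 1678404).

Write x = 191 + 377·k. Then 377·k ≡ 4202 − 191 ≡ 4011 (mod 4452).
Need 377⁻¹ mod 4452. Extended Euclid on (4452, 377):
4452 = 11×377 + 305
377 = 1×305 + 72
305 = 4×72 + 17
72 = 4×17 + 4
17 = 4×4 + 1
4 = 4×1 + 0
Back-substitute:
1 = 17 − 4·4
1 = −4·72 + 17·17
1 = 17·305 − 72·72
1 = −72·377 + 89·305
1 = 89·4452 − 1051·377
377⁻¹ ≡ 3401 (mod 4452), so k ≡ 3401·4011 ≡ 483 (mod 4452).
x = 191 + 377·483 = 182282.

182282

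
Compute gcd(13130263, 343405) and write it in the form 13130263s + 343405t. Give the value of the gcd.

1

Euclidean algorithm:
13130263 = 38·343405 + 80873
343405 = 4·80873 + 19913
80873 = 4·19913 + 1221
19913 = 16·1221 + 377
1221 = 3·377 + 90
377 = 4·90 + 17
90 = 5·17 + 5
17 = 3·5 + 2
5 = 2·2 + 1
2 = 2·1 + 0
gcd(13130263, 343405) = 1.
Express as a combination:
1 = 5 − 2·2
1 = −2·17 + 7·5
1 = 7·90 − 37·17
1 = −37·377 + 155·90
1 = 155·1221 − 502·377
1 = −502·19913 + 8187·1221
1 = 8187·80873 − 33250·19913
1 = −33250·343405 + 141187·80873
1 = 141187·13130263 − 5398356·343405
So 1 = (141187)·13130263 + (-5398356)·343405.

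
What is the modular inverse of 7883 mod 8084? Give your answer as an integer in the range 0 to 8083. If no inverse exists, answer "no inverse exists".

gcd(8084, 7883) by repeated division:
8084 = 1×7883 + 201
7883 = 39×201 + 44
201 = 4×44 + 25
44 = 1×25 + 19
25 = 1×19 + 6
19 = 3×6 + 1
6 = 6×1 + 0
Since gcd(7883, 8084) = 1, back-substitute to write 1 as a combination:
1 = 19 − 3·6
1 = −3·25 + 4·19
1 = 4·44 − 7·25
1 = −7·201 + 32·44
1 = 32·7883 − 1255·201
1 = −1255·8084 + 1287·7883
So 7883·1287 ≡ 1 (mod 8084).

1287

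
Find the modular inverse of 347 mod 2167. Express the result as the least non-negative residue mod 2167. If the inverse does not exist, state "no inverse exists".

1861

Run Euclid on (2167, 347):
2167 = 6·347 + 85
347 = 4·85 + 7
85 = 12·7 + 1
7 = 7·1 + 0
Since gcd(347, 2167) = 1, back-substitute to write 1 as a combination:
1 = 85 − 12·7
1 = −12·347 + 49·85
1 = 49·2167 − 306·347
So 347·(-306) ≡ 1 (mod 2167), and -306 ≡ 1861 (mod 2167).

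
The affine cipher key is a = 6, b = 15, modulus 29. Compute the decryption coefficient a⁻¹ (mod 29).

gcd(29, 6) by repeated division:
29 = 4×6 + 5
6 = 1×5 + 1
5 = 5×1 + 0
Since gcd(6, 29) = 1, back-substitute to write 1 as a combination:
1 = 6 − 5
1 = −29 + 5·6
So 6·5 ≡ 1 (mod 29).

5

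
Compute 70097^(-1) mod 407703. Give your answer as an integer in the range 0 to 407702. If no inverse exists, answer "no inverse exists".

gcd(407703, 70097) by repeated division:
407703 = 5·70097 + 57218
70097 = 1·57218 + 12879
57218 = 4·12879 + 5702
12879 = 2·5702 + 1475
5702 = 3·1475 + 1277
1475 = 1·1277 + 198
1277 = 6·198 + 89
198 = 2·89 + 20
89 = 4·20 + 9
20 = 2·9 + 2
9 = 4·2 + 1
2 = 2·1 + 0
Since gcd(70097, 407703) = 1, back-substitute to write 1 as a combination:
1 = 9 − 4·2
1 = −4·20 + 9·9
1 = 9·89 − 40·20
1 = −40·198 + 89·89
1 = 89·1277 − 574·198
1 = −574·1475 + 663·1277
1 = 663·5702 − 2563·1475
1 = −2563·12879 + 5789·5702
1 = 5789·57218 − 25719·12879
1 = −25719·70097 + 31508·57218
1 = 31508·407703 − 183259·70097
Thus 70097·(-183259) ≡ 1 (mod 407703); reducing, -183259 mod 407703 = 224444.

224444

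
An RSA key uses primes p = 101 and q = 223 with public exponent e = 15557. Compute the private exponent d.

5093

φ(n) = (p−1)(q−1) = 100·222 = 22200.
Need d with 15557·d ≡ 1 (mod 22200). Apply the extended Euclidean algorithm:
22200 = 1×15557 + 6643
15557 = 2×6643 + 2271
6643 = 2×2271 + 2101
2271 = 1×2101 + 170
2101 = 12×170 + 61
170 = 2×61 + 48
61 = 1×48 + 13
48 = 3×13 + 9
13 = 1×9 + 4
9 = 2×4 + 1
4 = 4×1 + 0
Back-substitute:
1 = 9 − 2·4
1 = −2·13 + 3·9
1 = 3·48 − 11·13
1 = −11·61 + 14·48
1 = 14·170 − 39·61
1 = −39·2101 + 482·170
1 = 482·2271 − 521·2101
1 = −521·6643 + 1524·2271
1 = 1524·15557 − 3569·6643
1 = −3569·22200 + 5093·15557
So 15557·5093 ≡ 1 (mod 22200), hence d = 5093.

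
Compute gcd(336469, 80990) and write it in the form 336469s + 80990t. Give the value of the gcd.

Apply Euclid's algorithm to 336469 and 80990:
336469 = 4*80990 + 12509
80990 = 6*12509 + 5936
12509 = 2*5936 + 637
5936 = 9*637 + 203
637 = 3*203 + 28
203 = 7*28 + 7
28 = 4*7 + 0
gcd(336469, 80990) = 7.
Working backward:
7 = 203 − 7·28
7 = −7·637 + 22·203
7 = 22·5936 − 205·637
7 = −205·12509 + 432·5936
7 = 432·80990 − 2797·12509
7 = −2797·336469 + 11620·80990
So 7 = (-2797)·336469 + (11620)·80990.

7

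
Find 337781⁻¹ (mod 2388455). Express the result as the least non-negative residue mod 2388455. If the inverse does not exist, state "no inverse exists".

593131

Apply the Euclidean algorithm to 2388455 and 337781:
2388455 = 7·337781 + 23988
337781 = 14·23988 + 1949
23988 = 12·1949 + 600
1949 = 3·600 + 149
600 = 4·149 + 4
149 = 37·4 + 1
4 = 4·1 + 0
The gcd is 1. Working backward:
1 = 149 − 37·4
1 = −37·600 + 149·149
1 = 149·1949 − 484·600
1 = −484·23988 + 5957·1949
1 = 5957·337781 − 83882·23988
1 = −83882·2388455 + 593131·337781
So 337781·593131 ≡ 1 (mod 2388455).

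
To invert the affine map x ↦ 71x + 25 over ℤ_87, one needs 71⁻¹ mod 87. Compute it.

Apply the Euclidean algorithm to 87 and 71:
87 = 1*71 + 16
71 = 4*16 + 7
16 = 2*7 + 2
7 = 3*2 + 1
2 = 2*1 + 0
gcd = 1, so the inverse exists. Back-substitute:
1 = 7 − 3·2
1 = −3·16 + 7·7
1 = 7·71 − 31·16
1 = −31·87 + 38·71
So 71·38 ≡ 1 (mod 87).

38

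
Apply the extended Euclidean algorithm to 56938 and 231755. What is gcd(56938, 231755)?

Euclidean algorithm:
231755 = 4*56938 + 4003
56938 = 14*4003 + 896
4003 = 4*896 + 419
896 = 2*419 + 58
419 = 7*58 + 13
58 = 4*13 + 6
13 = 2*6 + 1
6 = 6*1 + 0
gcd(56938, 231755) = 1.
Working backward:
1 = 13 − 2·6
1 = −2·58 + 9·13
1 = 9·419 − 65·58
1 = −65·896 + 139·419
1 = 139·4003 − 621·896
1 = −621·56938 + 8833·4003
1 = 8833·231755 − 35953·56938
So 1 = (8833)·231755 + (-35953)·56938.

1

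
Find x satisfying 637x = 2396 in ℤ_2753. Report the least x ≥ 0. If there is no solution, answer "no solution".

First find gcd(637, 2753):
2753 = 4*637 + 205
637 = 3*205 + 22
205 = 9*22 + 7
22 = 3*7 + 1
7 = 7*1 + 0
gcd = 1, so a unique solution mod 2753 exists.
Back-substitute for the Bézout coefficients:
1 = 22 − 3·7
1 = −3·205 + 28·22
1 = 28·637 − 87·205
1 = −87·2753 + 376·637
So 637·(376) ≡ 1 (mod 2753), giving 637⁻¹ ≡ 376.
x ≡ 637⁻¹·2396 ≡ 376·2396 ≡ 665 (mod 2753).

665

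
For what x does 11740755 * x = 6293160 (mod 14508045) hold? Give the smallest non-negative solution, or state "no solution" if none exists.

474975

First find gcd(11740755, 14508045):
14508045 = 1·11740755 + 2767290
11740755 = 4·2767290 + 671595
2767290 = 4·671595 + 80910
671595 = 8·80910 + 24315
80910 = 3·24315 + 7965
24315 = 3·7965 + 420
7965 = 18·420 + 405
420 = 1·405 + 15
405 = 27·15 + 0
gcd = 15 and 15 | 6293160, so solutions exist. Divide through by 15: 782717x ≡ 419544 (mod 967203).
Now find 782717⁻¹ mod 967203:
967203 = 1*782717 + 184486
782717 = 4*184486 + 44773
184486 = 4*44773 + 5394
44773 = 8*5394 + 1621
5394 = 3*1621 + 531
1621 = 3*531 + 28
531 = 18*28 + 27
28 = 1*27 + 1
27 = 27*1 + 0
Back-substitute:
1 = 28 − 27
1 = −531 + 19·28
1 = 19·1621 − 58·531
1 = −58·5394 + 193·1621
1 = 193·44773 − 1602·5394
1 = −1602·184486 + 6601·44773
1 = 6601·782717 − 28006·184486
1 = −28006·967203 + 34607·782717
So 782717⁻¹ ≡ 34607 (mod 967203).
Then x ≡ 34607·419544 ≡ 474975 (mod 967203); the smallest non-negative solution is x = 474975.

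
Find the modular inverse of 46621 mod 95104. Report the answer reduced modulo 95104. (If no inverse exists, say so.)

41525

gcd(95104, 46621) by repeated division:
95104 = 2·46621 + 1862
46621 = 25·1862 + 71
1862 = 26·71 + 16
71 = 4·16 + 7
16 = 2·7 + 2
7 = 3·2 + 1
2 = 2·1 + 0
Since gcd(46621, 95104) = 1, back-substitute to write 1 as a combination:
1 = 7 − 3·2
1 = −3·16 + 7·7
1 = 7·71 − 31·16
1 = −31·1862 + 813·71
1 = 813·46621 − 20356·1862
1 = −20356·95104 + 41525·46621
So 46621·41525 ≡ 1 (mod 95104).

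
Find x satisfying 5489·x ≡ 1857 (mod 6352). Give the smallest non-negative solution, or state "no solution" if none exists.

First find gcd(5489, 6352):
6352 = 1*5489 + 863
5489 = 6*863 + 311
863 = 2*311 + 241
311 = 1*241 + 70
241 = 3*70 + 31
70 = 2*31 + 8
31 = 3*8 + 7
8 = 1*7 + 1
7 = 7*1 + 0
gcd = 1, so a unique solution mod 6352 exists.
Back-substitute for the Bézout coefficients:
1 = 8 − 7
1 = −31 + 4·8
1 = 4·70 − 9·31
1 = −9·241 + 31·70
1 = 31·311 − 40·241
1 = −40·863 + 111·311
1 = 111·5489 − 706·863
1 = −706·6352 + 817·5489
So 5489·(817) ≡ 1 (mod 6352), giving 5489⁻¹ ≡ 817.
x ≡ 5489⁻¹·1857 ≡ 817·1857 ≡ 5393 (mod 6352).

5393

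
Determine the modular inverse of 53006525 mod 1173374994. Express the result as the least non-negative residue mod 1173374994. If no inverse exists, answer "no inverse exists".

Euclidean algorithm on 1173374994, 53006525:
1173374994 = 22·53006525 + 7231444
53006525 = 7·7231444 + 2386417
7231444 = 3·2386417 + 72193
2386417 = 33·72193 + 4048
72193 = 17·4048 + 3377
4048 = 1·3377 + 671
3377 = 5·671 + 22
671 = 30·22 + 11
22 = 2·11 + 0
gcd(53006525, 1173374994) = 11 ≠ 1, so 53006525 has no multiplicative inverse modulo 1173374994.

no inverse exists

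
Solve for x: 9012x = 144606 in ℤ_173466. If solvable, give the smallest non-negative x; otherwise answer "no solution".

First find gcd(9012, 173466):
173466 = 19×9012 + 2238
9012 = 4×2238 + 60
2238 = 37×60 + 18
60 = 3×18 + 6
18 = 3×6 + 0
gcd = 6 and 6 | 144606, so solutions exist. Divide through by 6: 1502x ≡ 24101 (mod 28911).
Now find 1502⁻¹ mod 28911:
28911 = 19*1502 + 373
1502 = 4*373 + 10
373 = 37*10 + 3
10 = 3*3 + 1
3 = 3*1 + 0
Back-substitute:
1 = 10 − 3·3
1 = −3·373 + 112·10
1 = 112·1502 − 451·373
1 = −451·28911 + 8681·1502
So 1502⁻¹ ≡ 8681 (mod 28911).
Then x ≡ 8681·24101 ≡ 20785 (mod 28911); the smallest non-negative solution is x = 20785.

20785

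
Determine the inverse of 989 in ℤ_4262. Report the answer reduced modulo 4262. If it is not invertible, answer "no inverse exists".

Apply the Euclidean algorithm to 4262 and 989:
4262 = 4*989 + 306
989 = 3*306 + 71
306 = 4*71 + 22
71 = 3*22 + 5
22 = 4*5 + 2
5 = 2*2 + 1
2 = 2*1 + 0
Since gcd(989, 4262) = 1, back-substitute to write 1 as a combination:
1 = 5 − 2·2
1 = −2·22 + 9·5
1 = 9·71 − 29·22
1 = −29·306 + 125·71
1 = 125·989 − 404·306
1 = −404·4262 + 1741·989
So 989·1741 ≡ 1 (mod 4262).

1741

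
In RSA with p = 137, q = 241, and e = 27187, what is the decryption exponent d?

4603

φ(n) = (p−1)(q−1) = 136·240 = 32640.
Need d with 27187·d ≡ 1 (mod 32640). Apply the extended Euclidean algorithm:
32640 = 1×27187 + 5453
27187 = 4×5453 + 5375
5453 = 1×5375 + 78
5375 = 68×78 + 71
78 = 1×71 + 7
71 = 10×7 + 1
7 = 7×1 + 0
Back-substitute:
1 = 71 − 10·7
1 = −10·78 + 11·71
1 = 11·5375 − 758·78
1 = −758·5453 + 769·5375
1 = 769·27187 − 3834·5453
1 = −3834·32640 + 4603·27187
So 27187·4603 ≡ 1 (mod 32640), hence d = 4603.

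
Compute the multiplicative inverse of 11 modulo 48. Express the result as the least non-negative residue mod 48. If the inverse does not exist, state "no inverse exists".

gcd(48, 11) by repeated division:
48 = 4×11 + 4
11 = 2×4 + 3
4 = 1×3 + 1
3 = 3×1 + 0
The gcd is 1. Working backward:
1 = 4 − 3
1 = −11 + 3·4
1 = 3·48 − 13·11
Thus 11·(-13) ≡ 1 (mod 48); reducing, -13 mod 48 = 35.

35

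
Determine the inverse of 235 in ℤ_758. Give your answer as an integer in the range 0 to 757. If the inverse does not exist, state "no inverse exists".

Run Euclid on (758, 235):
758 = 3·235 + 53
235 = 4·53 + 23
53 = 2·23 + 7
23 = 3·7 + 2
7 = 3·2 + 1
2 = 2·1 + 0
Since gcd(235, 758) = 1, back-substitute to write 1 as a combination:
1 = 7 − 3·2
1 = −3·23 + 10·7
1 = 10·53 − 23·23
1 = −23·235 + 102·53
1 = 102·758 − 329·235
Hence 235⁻¹ ≡ -329 ≡ 429 (mod 758).

429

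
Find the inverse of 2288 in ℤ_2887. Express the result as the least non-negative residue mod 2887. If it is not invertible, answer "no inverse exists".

294

gcd(2887, 2288) by repeated division:
2887 = 1·2288 + 599
2288 = 3·599 + 491
599 = 1·491 + 108
491 = 4·108 + 59
108 = 1·59 + 49
59 = 1·49 + 10
49 = 4·10 + 9
10 = 1·9 + 1
9 = 9·1 + 0
gcd = 1, so the inverse exists. Back-substitute:
1 = 10 − 9
1 = −49 + 5·10
1 = 5·59 − 6·49
1 = −6·108 + 11·59
1 = 11·491 − 50·108
1 = −50·599 + 61·491
1 = 61·2288 − 233·599
1 = −233·2887 + 294·2288
So 2288·294 ≡ 1 (mod 2887).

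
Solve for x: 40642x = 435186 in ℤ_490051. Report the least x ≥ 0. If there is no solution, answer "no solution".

362129

First find gcd(40642, 490051):
490051 = 12×40642 + 2347
40642 = 17×2347 + 743
2347 = 3×743 + 118
743 = 6×118 + 35
118 = 3×35 + 13
35 = 2×13 + 9
13 = 1×9 + 4
9 = 2×4 + 1
4 = 4×1 + 0
gcd = 1, so a unique solution mod 490051 exists.
Back-substitute for the Bézout coefficients:
1 = 9 − 2·4
1 = −2·13 + 3·9
1 = 3·35 − 8·13
1 = −8·118 + 27·35
1 = 27·743 − 170·118
1 = −170·2347 + 537·743
1 = 537·40642 − 9299·2347
1 = −9299·490051 + 112125·40642
So 40642·(112125) ≡ 1 (mod 490051), giving 40642⁻¹ ≡ 112125.
x ≡ 40642⁻¹·435186 ≡ 112125·435186 ≡ 362129 (mod 490051).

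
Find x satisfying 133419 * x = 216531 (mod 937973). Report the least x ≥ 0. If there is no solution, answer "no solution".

763237

First find gcd(133419, 937973):
937973 = 7×133419 + 4040
133419 = 33×4040 + 99
4040 = 40×99 + 80
99 = 1×80 + 19
80 = 4×19 + 4
19 = 4×4 + 3
4 = 1×3 + 1
3 = 3×1 + 0
gcd = 1, so a unique solution mod 937973 exists.
Back-substitute for the Bézout coefficients:
1 = 4 − 3
1 = −19 + 5·4
1 = 5·80 − 21·19
1 = −21·99 + 26·80
1 = 26·4040 − 1061·99
1 = −1061·133419 + 35039·4040
1 = 35039·937973 − 246334·133419
So 133419·(-246334) ≡ 1 (mod 937973), giving 133419⁻¹ ≡ 691639.
x ≡ 133419⁻¹·216531 ≡ 691639·216531 ≡ 763237 (mod 937973).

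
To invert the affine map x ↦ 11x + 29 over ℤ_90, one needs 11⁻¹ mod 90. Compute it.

41

Run Euclid on (90, 11):
90 = 8×11 + 2
11 = 5×2 + 1
2 = 2×1 + 0
Since gcd(11, 90) = 1, back-substitute to write 1 as a combination:
1 = 11 − 5·2
1 = −5·90 + 41·11
So 11·41 ≡ 1 (mod 90).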